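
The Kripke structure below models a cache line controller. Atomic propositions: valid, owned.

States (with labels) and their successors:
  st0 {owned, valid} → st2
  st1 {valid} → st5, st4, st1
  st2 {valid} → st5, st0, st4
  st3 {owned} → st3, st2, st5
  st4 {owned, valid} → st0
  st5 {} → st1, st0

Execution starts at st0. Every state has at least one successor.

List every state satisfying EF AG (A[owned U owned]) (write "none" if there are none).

States satisfying AG (A[owned U owned]): ∅.
States satisfying EF AG (A[owned U owned]): ∅.

none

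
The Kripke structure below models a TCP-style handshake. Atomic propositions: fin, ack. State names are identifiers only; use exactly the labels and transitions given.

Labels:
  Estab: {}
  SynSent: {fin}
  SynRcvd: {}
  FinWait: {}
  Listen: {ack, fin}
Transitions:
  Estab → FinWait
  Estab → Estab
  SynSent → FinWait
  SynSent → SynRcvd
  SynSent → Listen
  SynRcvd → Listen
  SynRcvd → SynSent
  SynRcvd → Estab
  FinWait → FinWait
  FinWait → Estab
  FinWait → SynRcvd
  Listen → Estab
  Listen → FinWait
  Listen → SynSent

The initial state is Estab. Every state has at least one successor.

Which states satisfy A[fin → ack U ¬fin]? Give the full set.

States satisfying fin → ack: {Estab, SynRcvd, FinWait, Listen}.
States satisfying ¬fin: {Estab, SynRcvd, FinWait}.
States satisfying A[fin → ack U ¬fin]: {Estab, SynRcvd, FinWait}.

{Estab, SynRcvd, FinWait}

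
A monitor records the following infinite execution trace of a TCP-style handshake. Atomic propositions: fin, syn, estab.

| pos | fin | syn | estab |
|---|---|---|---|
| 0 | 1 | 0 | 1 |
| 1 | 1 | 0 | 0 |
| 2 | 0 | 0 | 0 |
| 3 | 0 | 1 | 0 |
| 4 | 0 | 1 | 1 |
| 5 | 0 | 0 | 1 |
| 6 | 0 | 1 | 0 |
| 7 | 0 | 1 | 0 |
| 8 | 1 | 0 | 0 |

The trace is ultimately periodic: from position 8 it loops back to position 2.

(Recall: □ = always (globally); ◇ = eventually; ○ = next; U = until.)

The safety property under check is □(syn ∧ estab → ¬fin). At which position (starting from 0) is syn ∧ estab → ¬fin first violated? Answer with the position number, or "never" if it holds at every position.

syn ∧ estab → ¬fin holds at every position 0..8, and those are all the positions the trace ever visits, so the invariant □(syn ∧ estab → ¬fin) is never violated.

never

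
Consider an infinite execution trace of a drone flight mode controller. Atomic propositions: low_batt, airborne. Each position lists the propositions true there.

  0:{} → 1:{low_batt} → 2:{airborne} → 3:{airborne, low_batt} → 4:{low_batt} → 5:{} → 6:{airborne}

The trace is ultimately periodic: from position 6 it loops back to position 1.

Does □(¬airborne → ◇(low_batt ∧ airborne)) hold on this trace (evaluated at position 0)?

Holds

¬airborne → ◇(low_batt ∧ airborne) holds at every position 0..6, and those are all positions ever visited, so □(¬airborne → ◇(low_batt ∧ airborne)) holds.
Positions where ¬airborne holds: 0, 1, 4, 5.
Check ◇(low_batt ∧ airborne) at each: 0→ok, 1→ok, 4→ok, 5→ok.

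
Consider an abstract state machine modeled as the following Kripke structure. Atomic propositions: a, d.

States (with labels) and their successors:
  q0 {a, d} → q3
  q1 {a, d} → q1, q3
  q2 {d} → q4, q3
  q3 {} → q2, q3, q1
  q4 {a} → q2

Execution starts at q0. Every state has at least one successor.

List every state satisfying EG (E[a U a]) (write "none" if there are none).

States satisfying E[a U a]: {q0, q1, q4}.
States satisfying EG (E[a U a]): {q1}.

{q1}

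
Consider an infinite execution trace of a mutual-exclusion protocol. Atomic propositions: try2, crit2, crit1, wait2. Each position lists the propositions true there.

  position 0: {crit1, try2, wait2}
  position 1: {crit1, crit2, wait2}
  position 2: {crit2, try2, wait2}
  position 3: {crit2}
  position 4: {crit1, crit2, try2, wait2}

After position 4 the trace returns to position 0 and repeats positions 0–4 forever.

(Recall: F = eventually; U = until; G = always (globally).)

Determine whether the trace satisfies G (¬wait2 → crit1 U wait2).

Does not hold

¬wait2 → crit1 U wait2 must hold at every position from 0 onward. It fails at position 3, so G (¬wait2 → crit1 U wait2) is false.
Positions where ¬wait2 holds: 3.
Check crit1 U wait2 at each: 3→fails.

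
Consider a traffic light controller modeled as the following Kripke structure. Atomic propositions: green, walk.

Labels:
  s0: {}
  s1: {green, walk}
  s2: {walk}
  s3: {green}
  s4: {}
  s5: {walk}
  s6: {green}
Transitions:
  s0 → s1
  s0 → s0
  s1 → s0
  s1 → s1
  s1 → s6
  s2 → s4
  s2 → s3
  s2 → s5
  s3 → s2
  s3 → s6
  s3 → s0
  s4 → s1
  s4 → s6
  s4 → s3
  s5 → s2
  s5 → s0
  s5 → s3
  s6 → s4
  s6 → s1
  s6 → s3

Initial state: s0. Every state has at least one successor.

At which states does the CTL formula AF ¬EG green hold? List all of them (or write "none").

{s0, s2, s4, s5}

States satisfying ¬EG green: {s0, s2, s4, s5}.
States satisfying AF ¬EG green: {s0, s2, s4, s5}.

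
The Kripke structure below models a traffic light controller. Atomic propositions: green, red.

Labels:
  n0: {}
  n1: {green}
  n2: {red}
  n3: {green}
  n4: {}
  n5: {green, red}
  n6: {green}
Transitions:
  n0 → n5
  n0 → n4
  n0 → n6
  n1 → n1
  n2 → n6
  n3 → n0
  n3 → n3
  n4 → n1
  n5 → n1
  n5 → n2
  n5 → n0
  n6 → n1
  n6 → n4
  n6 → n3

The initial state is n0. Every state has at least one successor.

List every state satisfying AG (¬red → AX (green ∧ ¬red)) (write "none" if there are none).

States satisfying ¬red → AX (green ∧ ¬red): {n1, n2, n4, n5}.
States satisfying AG (¬red → AX (green ∧ ¬red)): {n1, n4}.

{n1, n4}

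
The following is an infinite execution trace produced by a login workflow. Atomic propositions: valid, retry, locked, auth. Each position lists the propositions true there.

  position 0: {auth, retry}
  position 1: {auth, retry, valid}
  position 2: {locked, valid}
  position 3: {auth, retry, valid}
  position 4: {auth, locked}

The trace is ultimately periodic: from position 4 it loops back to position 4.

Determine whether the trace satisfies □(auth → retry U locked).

auth → retry U locked holds at every position 0..4, and those are all positions ever visited, so □(auth → retry U locked) holds.
Positions where auth holds: 0, 1, 3, 4.
Check retry U locked at each: 0→ok, 1→ok, 3→ok, 4→ok.

Holds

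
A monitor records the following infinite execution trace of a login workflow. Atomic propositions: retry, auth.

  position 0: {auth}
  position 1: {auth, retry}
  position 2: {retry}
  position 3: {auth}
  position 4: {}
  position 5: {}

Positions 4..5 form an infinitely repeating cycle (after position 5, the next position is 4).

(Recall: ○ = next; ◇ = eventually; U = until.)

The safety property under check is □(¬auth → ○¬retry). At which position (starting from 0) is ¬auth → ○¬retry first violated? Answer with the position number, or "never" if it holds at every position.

¬auth → ○¬retry holds at every position 0..5, and those are all the positions the trace ever visits, so the invariant □(¬auth → ○¬retry) is never violated.

never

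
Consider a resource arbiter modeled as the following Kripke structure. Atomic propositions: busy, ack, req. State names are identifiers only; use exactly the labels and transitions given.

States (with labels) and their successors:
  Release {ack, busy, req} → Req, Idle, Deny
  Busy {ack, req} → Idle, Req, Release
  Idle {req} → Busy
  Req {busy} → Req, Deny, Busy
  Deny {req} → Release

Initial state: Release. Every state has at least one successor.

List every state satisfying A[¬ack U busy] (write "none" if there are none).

States satisfying ¬ack: {Idle, Req, Deny}.
States satisfying busy: {Release, Req}.
States satisfying A[¬ack U busy]: {Release, Req, Deny}.

{Release, Req, Deny}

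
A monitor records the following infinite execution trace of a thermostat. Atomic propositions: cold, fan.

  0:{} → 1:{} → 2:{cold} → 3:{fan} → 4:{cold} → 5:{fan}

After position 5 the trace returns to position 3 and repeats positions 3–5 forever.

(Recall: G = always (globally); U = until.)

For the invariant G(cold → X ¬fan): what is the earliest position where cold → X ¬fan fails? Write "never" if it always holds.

Check cold → X ¬fan at each position in order: 0 ✓, 1 ✓.
At position 2 the labels are {cold} and the next position 3 has {fan}, so cold → X ¬fan is false there. This is the first violation.

2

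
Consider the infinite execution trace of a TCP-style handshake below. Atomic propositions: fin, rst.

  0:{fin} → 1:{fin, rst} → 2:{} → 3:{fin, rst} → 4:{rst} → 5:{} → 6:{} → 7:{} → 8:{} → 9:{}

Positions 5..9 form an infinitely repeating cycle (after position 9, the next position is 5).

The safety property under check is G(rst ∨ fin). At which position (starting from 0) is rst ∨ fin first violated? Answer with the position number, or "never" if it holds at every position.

2

Check rst ∨ fin at each position in order: 0 ✓, 1 ✓.
At position 2 the labels are {}, so rst ∨ fin is false there. This is the first violation.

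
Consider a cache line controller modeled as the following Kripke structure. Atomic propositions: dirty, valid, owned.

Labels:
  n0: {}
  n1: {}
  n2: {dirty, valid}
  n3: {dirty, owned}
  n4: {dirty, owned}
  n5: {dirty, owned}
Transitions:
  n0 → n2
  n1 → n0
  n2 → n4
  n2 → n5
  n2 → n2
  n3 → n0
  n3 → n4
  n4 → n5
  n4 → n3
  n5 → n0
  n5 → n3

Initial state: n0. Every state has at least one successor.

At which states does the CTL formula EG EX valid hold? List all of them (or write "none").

States satisfying EX valid: {n0, n2}.
States satisfying EG EX valid: {n0, n2}.

{n0, n2}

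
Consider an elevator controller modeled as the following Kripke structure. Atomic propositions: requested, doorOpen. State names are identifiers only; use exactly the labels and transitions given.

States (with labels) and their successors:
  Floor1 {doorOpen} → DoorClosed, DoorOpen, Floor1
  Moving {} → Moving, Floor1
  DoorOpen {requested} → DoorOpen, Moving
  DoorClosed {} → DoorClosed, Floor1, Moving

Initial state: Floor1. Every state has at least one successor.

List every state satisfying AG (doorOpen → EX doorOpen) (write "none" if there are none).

States satisfying doorOpen → EX doorOpen: {Floor1, Moving, DoorOpen, DoorClosed}.
States satisfying AG (doorOpen → EX doorOpen): {Floor1, Moving, DoorOpen, DoorClosed}.

{Floor1, Moving, DoorOpen, DoorClosed}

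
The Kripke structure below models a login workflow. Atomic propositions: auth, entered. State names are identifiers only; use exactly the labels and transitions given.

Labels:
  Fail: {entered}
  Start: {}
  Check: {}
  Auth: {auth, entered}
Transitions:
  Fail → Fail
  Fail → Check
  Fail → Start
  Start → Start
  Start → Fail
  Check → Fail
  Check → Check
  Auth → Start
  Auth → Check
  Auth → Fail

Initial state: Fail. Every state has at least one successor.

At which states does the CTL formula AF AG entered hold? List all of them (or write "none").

States satisfying AG entered: ∅.
States satisfying AF AG entered: ∅.

none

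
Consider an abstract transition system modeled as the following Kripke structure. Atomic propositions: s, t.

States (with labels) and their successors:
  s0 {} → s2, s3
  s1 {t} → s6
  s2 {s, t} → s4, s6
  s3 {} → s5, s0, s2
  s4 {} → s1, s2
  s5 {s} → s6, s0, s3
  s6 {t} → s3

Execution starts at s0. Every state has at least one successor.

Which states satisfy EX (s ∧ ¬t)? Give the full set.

{s3}

States satisfying s ∧ ¬t: {s5}.
States satisfying EX (s ∧ ¬t): {s3}.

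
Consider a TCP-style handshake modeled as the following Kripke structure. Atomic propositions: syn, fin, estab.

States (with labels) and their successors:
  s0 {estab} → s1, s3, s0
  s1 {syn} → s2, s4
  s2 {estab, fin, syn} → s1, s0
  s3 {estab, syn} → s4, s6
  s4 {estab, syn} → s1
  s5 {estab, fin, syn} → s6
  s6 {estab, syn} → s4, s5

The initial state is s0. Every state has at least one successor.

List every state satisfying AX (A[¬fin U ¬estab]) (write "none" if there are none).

{s4}

States satisfying A[¬fin U ¬estab]: {s1, s4}.
States satisfying AX (A[¬fin U ¬estab]): {s4}.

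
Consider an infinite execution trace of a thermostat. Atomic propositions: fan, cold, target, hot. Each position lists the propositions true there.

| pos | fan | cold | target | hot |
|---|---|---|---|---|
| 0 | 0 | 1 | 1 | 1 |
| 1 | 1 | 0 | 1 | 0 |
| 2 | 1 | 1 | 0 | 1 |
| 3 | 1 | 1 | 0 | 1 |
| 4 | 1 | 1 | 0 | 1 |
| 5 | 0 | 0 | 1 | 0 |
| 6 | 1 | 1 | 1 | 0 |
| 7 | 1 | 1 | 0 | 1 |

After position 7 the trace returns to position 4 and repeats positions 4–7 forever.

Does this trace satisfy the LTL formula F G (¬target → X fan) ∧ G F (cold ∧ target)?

Does not hold

G (¬target → X fan) is false at every position 0..7, so it never becomes true and F G (¬target → X fan) fails.
F (cold ∧ target) holds at every position 0..7, and those are all positions ever visited, so G F (cold ∧ target) holds.
At position 0: F G (¬target → X fan) is false; G F (cold ∧ target) is true; so F G (¬target → X fan) ∧ G F (cold ∧ target) is false.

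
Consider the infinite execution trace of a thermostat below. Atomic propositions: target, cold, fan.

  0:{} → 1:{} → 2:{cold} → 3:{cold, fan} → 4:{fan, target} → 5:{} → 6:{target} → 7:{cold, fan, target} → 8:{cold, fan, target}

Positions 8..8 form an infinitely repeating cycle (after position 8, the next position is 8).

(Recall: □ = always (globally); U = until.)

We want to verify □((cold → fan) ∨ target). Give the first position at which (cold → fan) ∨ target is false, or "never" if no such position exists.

Check (cold → fan) ∨ target at each position in order: 0 ✓, 1 ✓.
At position 2 the labels are {cold}, so (cold → fan) ∨ target is false there. This is the first violation.

2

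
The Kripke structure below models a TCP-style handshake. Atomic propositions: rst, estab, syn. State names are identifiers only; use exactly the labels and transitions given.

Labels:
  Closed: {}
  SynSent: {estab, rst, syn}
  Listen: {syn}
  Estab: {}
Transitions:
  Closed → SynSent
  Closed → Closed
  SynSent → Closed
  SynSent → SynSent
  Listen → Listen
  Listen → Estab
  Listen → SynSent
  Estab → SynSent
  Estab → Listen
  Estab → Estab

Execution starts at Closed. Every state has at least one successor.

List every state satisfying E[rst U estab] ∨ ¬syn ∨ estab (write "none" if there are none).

{Closed, SynSent, Estab}

States satisfying rst: {SynSent}.
States satisfying estab: {SynSent}.
States satisfying E[rst U estab]: {SynSent}.
States satisfying ¬syn: {Closed, Estab}.
States satisfying ¬syn ∨ estab: {Closed, SynSent, Estab}.
States satisfying E[rst U estab] ∨ ¬syn ∨ estab: {Closed, SynSent, Estab}.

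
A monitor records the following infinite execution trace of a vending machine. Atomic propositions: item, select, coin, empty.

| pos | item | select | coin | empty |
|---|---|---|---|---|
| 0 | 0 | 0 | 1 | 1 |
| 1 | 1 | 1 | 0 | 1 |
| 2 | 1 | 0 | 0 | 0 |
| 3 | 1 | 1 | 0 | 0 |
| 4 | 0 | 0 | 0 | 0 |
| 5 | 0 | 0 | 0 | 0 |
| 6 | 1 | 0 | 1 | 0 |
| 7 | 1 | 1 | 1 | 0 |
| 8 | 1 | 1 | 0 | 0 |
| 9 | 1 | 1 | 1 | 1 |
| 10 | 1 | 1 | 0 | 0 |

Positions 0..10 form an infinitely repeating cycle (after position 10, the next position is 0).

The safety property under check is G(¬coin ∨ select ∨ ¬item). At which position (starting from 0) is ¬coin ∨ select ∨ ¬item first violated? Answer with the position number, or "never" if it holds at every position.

Check ¬coin ∨ select ∨ ¬item at each position in order: 0 ✓, 1 ✓, 2 ✓, 3 ✓, 4 ✓, 5 ✓.
At position 6 the labels are {coin, item}, so ¬coin ∨ select ∨ ¬item is false there. This is the first violation.

6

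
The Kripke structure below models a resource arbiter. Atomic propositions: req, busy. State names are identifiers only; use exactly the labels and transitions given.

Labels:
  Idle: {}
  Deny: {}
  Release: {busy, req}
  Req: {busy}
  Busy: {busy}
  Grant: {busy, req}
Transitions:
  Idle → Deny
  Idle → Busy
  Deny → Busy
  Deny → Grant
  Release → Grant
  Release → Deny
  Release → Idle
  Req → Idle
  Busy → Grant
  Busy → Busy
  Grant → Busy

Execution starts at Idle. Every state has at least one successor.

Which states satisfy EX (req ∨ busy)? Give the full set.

{Idle, Deny, Release, Busy, Grant}

States satisfying req ∨ busy: {Release, Req, Busy, Grant}.
States satisfying EX (req ∨ busy): {Idle, Deny, Release, Busy, Grant}.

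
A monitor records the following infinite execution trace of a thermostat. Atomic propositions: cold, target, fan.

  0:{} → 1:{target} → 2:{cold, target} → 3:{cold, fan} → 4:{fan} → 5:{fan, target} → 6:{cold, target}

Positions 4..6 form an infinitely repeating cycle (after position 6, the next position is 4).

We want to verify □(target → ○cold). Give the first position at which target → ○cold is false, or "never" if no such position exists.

6

Check target → ○cold at each position in order: 0 ✓, 1 ✓, 2 ✓, 3 ✓, 4 ✓, 5 ✓.
At position 6 the labels are {cold, target} and the next position 4 has {fan}, so target → ○cold is false there. This is the first violation.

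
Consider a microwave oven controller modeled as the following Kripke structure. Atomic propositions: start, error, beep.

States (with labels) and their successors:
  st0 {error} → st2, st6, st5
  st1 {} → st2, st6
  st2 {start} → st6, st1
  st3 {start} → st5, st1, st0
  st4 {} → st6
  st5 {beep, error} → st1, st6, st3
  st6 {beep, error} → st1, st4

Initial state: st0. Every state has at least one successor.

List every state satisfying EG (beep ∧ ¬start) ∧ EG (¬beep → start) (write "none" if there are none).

States satisfying beep ∧ ¬start: {st5, st6}.
States satisfying EG (beep ∧ ¬start): ∅.
States satisfying ¬beep → start: {st2, st3, st5, st6}.
States satisfying EG (¬beep → start): {st3, st5}.
States satisfying EG (beep ∧ ¬start) ∧ EG (¬beep → start): ∅.

none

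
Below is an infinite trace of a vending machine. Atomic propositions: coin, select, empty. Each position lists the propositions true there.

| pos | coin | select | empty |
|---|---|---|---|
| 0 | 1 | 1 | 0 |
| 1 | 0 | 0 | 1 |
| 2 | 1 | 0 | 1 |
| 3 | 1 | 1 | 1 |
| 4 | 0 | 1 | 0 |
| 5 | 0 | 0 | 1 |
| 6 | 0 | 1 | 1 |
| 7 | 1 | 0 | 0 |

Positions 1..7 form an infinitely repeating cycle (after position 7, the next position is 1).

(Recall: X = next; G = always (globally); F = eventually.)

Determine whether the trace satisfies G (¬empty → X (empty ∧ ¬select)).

Holds

¬empty → X (empty ∧ ¬select) holds at every position 0..7, and those are all positions ever visited, so G (¬empty → X (empty ∧ ¬select)) holds.
Positions where ¬empty holds: 0, 4, 7.
Check X (empty ∧ ¬select) at each: 0→ok, 4→ok, 7→ok.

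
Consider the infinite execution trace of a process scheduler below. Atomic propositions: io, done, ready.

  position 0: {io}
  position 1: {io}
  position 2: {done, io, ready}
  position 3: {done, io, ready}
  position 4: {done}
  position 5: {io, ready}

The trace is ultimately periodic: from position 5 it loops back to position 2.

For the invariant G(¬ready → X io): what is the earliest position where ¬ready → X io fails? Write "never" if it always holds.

never

¬ready → X io holds at every position 0..5, and those are all the positions the trace ever visits, so the invariant G(¬ready → X io) is never violated.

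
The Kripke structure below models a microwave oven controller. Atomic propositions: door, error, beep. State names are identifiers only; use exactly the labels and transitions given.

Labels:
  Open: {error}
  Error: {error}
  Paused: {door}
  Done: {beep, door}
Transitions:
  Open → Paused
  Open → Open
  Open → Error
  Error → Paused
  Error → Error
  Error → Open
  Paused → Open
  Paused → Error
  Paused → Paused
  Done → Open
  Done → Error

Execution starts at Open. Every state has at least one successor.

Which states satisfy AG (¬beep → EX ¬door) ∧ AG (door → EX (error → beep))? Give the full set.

{Open, Error, Paused}

States satisfying ¬beep → EX ¬door: {Open, Error, Paused, Done}.
States satisfying AG (¬beep → EX ¬door): {Open, Error, Paused, Done}.
States satisfying door → EX (error → beep): {Open, Error, Paused}.
States satisfying AG (door → EX (error → beep)): {Open, Error, Paused}.
States satisfying AG (¬beep → EX ¬door) ∧ AG (door → EX (error → beep)): {Open, Error, Paused}.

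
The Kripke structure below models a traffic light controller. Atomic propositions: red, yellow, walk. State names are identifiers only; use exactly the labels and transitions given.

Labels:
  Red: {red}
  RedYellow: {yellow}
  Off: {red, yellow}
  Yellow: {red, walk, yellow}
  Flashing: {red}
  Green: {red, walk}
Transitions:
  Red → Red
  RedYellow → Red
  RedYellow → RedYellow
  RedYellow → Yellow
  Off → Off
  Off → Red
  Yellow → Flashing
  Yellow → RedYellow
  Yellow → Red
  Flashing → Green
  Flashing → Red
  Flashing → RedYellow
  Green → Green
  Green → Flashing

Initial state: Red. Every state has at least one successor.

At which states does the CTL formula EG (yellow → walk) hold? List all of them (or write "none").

States satisfying yellow → walk: {Red, Yellow, Flashing, Green}.
States satisfying EG (yellow → walk): {Red, Yellow, Flashing, Green}.

{Red, Yellow, Flashing, Green}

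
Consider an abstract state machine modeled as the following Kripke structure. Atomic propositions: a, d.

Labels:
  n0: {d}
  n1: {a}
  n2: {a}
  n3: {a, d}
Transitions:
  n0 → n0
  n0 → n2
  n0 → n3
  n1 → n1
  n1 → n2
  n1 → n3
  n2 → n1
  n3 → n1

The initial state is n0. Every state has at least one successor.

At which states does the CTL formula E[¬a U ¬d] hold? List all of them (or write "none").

{n0, n1, n2}

States satisfying ¬a: {n0}.
States satisfying ¬d: {n1, n2}.
States satisfying E[¬a U ¬d]: {n0, n1, n2}.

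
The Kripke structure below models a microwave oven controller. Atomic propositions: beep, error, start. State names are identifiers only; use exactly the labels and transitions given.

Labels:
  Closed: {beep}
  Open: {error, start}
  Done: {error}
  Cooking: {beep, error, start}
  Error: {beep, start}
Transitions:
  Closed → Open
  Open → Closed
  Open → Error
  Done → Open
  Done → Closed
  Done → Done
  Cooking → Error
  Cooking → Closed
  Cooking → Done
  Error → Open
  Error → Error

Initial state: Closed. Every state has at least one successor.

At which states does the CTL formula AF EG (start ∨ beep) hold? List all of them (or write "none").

States satisfying EG (start ∨ beep): {Closed, Open, Cooking, Error}.
States satisfying AF EG (start ∨ beep): {Closed, Open, Cooking, Error}.

{Closed, Open, Cooking, Error}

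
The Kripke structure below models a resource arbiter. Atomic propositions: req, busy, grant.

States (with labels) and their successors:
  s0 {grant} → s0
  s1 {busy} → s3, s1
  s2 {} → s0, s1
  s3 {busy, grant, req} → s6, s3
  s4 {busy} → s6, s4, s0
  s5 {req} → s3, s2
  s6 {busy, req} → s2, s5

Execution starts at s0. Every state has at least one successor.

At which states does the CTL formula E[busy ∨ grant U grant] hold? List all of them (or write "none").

States satisfying busy ∨ grant: {s0, s1, s3, s4, s6}.
States satisfying grant: {s0, s3}.
States satisfying E[busy ∨ grant U grant]: {s0, s1, s3, s4}.

{s0, s1, s3, s4}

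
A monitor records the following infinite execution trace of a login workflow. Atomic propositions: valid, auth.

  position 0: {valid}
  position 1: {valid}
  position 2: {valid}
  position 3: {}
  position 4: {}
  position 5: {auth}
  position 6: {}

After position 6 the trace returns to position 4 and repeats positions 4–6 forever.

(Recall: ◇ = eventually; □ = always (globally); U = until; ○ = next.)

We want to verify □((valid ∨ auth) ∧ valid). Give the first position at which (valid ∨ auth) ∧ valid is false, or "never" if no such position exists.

Check (valid ∨ auth) ∧ valid at each position in order: 0 ✓, 1 ✓, 2 ✓.
At position 3 the labels are {}, so (valid ∨ auth) ∧ valid is false there. This is the first violation.

3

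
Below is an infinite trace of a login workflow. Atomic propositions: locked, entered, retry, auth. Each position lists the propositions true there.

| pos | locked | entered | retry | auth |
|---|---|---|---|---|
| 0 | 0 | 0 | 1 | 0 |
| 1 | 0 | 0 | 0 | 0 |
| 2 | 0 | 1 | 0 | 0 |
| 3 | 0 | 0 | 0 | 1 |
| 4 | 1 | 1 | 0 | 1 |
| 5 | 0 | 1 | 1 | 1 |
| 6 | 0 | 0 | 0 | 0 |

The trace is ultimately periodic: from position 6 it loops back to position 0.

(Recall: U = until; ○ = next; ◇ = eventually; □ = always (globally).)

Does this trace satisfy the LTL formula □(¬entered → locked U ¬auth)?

Does not hold

¬entered → locked U ¬auth must hold at every position from 0 onward. It fails at position 3, so □(¬entered → locked U ¬auth) is false.
Positions where ¬entered holds: 0, 1, 3, 6.
Check locked U ¬auth at each: 0→ok, 1→ok, 3→fails, 6→ok.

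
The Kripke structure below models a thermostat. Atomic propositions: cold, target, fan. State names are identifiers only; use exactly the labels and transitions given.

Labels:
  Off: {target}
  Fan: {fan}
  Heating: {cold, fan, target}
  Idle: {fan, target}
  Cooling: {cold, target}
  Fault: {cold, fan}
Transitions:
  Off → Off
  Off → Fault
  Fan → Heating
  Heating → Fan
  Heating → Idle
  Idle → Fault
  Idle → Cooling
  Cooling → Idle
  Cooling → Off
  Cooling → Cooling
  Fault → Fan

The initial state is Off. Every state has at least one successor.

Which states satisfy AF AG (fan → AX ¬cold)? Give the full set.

States satisfying AG (fan → AX ¬cold): ∅.
States satisfying AF AG (fan → AX ¬cold): ∅.

none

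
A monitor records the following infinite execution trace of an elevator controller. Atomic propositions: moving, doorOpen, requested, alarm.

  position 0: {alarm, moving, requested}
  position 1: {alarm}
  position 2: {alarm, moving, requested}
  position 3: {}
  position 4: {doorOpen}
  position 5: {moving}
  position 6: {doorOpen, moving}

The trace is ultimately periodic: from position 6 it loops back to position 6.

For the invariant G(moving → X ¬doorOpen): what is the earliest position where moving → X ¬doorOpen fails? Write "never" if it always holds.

5

Check moving → X ¬doorOpen at each position in order: 0 ✓, 1 ✓, 2 ✓, 3 ✓, 4 ✓.
At position 5 the labels are {moving} and the next position 6 has {doorOpen, moving}, so moving → X ¬doorOpen is false there. This is the first violation.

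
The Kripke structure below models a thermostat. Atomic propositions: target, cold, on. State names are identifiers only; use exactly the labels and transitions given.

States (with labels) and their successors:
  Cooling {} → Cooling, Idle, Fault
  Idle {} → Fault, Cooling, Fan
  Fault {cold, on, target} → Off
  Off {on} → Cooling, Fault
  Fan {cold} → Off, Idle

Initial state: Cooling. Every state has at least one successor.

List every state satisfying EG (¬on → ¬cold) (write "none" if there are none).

{Cooling, Idle, Fault, Off}

States satisfying ¬on → ¬cold: {Cooling, Idle, Fault, Off}.
States satisfying EG (¬on → ¬cold): {Cooling, Idle, Fault, Off}.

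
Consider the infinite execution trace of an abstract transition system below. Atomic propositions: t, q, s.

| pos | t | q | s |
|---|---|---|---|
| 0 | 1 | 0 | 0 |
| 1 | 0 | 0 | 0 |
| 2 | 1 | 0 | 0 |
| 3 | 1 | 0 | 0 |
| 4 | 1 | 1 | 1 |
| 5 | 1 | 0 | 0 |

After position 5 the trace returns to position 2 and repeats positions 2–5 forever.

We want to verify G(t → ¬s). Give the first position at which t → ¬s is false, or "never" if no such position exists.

4

Check t → ¬s at each position in order: 0 ✓, 1 ✓, 2 ✓, 3 ✓.
At position 4 the labels are {q, s, t}, so t → ¬s is false there. This is the first violation.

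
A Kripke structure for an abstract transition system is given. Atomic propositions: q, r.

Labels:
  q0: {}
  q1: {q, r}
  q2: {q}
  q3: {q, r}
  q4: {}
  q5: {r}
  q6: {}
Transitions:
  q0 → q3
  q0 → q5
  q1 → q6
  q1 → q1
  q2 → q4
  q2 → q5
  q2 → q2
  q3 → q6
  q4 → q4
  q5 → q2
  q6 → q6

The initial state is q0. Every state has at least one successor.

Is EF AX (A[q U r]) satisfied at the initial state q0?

Satisfied

States satisfying AX (A[q U r]): {q0}.
States satisfying EF AX (A[q U r]): {q0}.
Some path from q0 reaches a state where AX (A[q U r]) holds.
q0 ∈ Sat(EF AX (A[q U r])).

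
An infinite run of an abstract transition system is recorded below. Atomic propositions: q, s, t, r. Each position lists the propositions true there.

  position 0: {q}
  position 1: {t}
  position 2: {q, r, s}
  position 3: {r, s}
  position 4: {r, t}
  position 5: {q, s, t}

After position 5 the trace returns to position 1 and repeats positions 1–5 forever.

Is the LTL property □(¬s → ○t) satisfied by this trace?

Violated

¬s → ○t must hold at every position from 0 onward. It fails at position 1, so □(¬s → ○t) is false.
Positions where ¬s holds: 0, 1, 4.
Check ○t at each: 0→ok, 1→fails, 4→ok.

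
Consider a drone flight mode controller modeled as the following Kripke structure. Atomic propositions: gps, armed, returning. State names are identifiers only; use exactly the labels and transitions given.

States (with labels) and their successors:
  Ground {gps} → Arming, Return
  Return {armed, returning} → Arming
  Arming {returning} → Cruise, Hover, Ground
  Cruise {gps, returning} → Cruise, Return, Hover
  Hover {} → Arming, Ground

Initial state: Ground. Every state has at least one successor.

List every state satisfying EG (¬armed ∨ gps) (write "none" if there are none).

{Ground, Arming, Cruise, Hover}

States satisfying ¬armed ∨ gps: {Ground, Arming, Cruise, Hover}.
States satisfying EG (¬armed ∨ gps): {Ground, Arming, Cruise, Hover}.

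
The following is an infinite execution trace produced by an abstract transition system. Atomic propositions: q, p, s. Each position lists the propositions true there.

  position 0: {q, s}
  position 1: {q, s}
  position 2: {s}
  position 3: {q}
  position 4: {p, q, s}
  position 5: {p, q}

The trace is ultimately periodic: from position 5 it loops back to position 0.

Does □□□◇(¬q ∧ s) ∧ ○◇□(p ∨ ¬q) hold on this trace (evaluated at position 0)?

No

□□◇(¬q ∧ s) holds at every position 0..5, and those are all positions ever visited, so □□□◇(¬q ∧ s) holds.
The position after 0 is 1; ◇□(p ∨ ¬q) is false there.
At position 0: □□□◇(¬q ∧ s) is true; ○◇□(p ∨ ¬q) is false; so □□□◇(¬q ∧ s) ∧ ○◇□(p ∨ ¬q) is false.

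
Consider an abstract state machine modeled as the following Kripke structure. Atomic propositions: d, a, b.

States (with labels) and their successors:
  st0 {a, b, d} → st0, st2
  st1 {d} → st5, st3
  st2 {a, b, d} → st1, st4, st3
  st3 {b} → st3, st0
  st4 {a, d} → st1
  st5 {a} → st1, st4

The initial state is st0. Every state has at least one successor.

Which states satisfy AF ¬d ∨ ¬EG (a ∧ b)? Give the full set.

{st1, st2, st3, st4, st5}

States satisfying ¬d: {st3, st5}.
States satisfying AF ¬d: {st1, st2, st3, st4, st5}.
States satisfying a ∧ b: {st0, st2}.
States satisfying EG (a ∧ b): {st0}.
States satisfying ¬EG (a ∧ b): {st1, st2, st3, st4, st5}.
States satisfying AF ¬d ∨ ¬EG (a ∧ b): {st1, st2, st3, st4, st5}.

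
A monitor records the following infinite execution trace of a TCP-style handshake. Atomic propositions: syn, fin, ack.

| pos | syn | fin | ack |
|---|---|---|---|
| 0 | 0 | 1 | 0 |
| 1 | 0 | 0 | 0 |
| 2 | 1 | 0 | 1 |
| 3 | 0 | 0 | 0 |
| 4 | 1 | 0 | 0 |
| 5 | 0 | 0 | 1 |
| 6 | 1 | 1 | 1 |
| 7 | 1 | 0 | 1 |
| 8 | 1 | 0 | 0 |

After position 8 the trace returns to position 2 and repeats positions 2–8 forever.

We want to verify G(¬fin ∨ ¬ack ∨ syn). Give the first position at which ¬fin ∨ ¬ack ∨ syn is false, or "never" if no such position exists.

never

¬fin ∨ ¬ack ∨ syn holds at every position 0..8, and those are all the positions the trace ever visits, so the invariant G(¬fin ∨ ¬ack ∨ syn) is never violated.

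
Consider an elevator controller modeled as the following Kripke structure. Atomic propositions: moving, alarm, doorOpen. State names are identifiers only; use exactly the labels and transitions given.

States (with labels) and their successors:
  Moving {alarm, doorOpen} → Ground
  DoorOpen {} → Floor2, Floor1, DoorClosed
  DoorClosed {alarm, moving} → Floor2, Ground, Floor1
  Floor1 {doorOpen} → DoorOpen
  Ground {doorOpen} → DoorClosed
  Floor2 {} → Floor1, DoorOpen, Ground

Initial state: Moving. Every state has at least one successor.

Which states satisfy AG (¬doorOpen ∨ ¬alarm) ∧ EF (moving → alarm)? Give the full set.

{DoorOpen, DoorClosed, Floor1, Ground, Floor2}

States satisfying ¬doorOpen ∨ ¬alarm: {DoorOpen, DoorClosed, Floor1, Ground, Floor2}.
States satisfying AG (¬doorOpen ∨ ¬alarm): {DoorOpen, DoorClosed, Floor1, Ground, Floor2}.
States satisfying moving → alarm: {Moving, DoorOpen, DoorClosed, Floor1, Ground, Floor2}.
States satisfying EF (moving → alarm): {Moving, DoorOpen, DoorClosed, Floor1, Ground, Floor2}.
States satisfying AG (¬doorOpen ∨ ¬alarm) ∧ EF (moving → alarm): {DoorOpen, DoorClosed, Floor1, Ground, Floor2}.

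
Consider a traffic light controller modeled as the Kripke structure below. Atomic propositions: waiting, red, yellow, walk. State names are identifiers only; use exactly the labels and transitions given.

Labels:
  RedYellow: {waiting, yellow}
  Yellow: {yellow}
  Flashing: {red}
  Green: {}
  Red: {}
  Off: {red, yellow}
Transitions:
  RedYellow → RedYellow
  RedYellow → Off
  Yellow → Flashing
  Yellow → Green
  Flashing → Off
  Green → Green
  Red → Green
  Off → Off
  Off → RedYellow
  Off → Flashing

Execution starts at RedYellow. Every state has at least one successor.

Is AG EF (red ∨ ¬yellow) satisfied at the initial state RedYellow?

Satisfied

States satisfying EF (red ∨ ¬yellow): {RedYellow, Yellow, Flashing, Green, Red, Off}.
States satisfying AG EF (red ∨ ¬yellow): {RedYellow, Yellow, Flashing, Green, Red, Off}.
Every state reachable from RedYellow satisfies EF (red ∨ ¬yellow).
RedYellow ∈ Sat(AG EF (red ∨ ¬yellow)).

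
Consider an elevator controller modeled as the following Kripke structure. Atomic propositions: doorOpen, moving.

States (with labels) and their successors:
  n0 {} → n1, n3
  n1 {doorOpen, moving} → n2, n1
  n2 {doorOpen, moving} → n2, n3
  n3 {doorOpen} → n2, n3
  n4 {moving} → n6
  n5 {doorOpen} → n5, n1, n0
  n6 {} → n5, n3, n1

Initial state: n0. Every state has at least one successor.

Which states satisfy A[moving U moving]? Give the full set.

{n1, n2, n4}

States satisfying moving: {n1, n2, n4}.
States satisfying A[moving U moving]: {n1, n2, n4}.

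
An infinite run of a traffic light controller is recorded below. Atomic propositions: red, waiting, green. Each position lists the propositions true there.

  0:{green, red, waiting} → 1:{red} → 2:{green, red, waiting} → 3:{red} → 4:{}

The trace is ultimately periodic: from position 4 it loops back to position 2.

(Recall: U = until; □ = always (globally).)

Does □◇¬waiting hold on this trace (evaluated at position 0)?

Satisfied

◇¬waiting holds at every position 0..4, and those are all positions ever visited, so □◇¬waiting holds.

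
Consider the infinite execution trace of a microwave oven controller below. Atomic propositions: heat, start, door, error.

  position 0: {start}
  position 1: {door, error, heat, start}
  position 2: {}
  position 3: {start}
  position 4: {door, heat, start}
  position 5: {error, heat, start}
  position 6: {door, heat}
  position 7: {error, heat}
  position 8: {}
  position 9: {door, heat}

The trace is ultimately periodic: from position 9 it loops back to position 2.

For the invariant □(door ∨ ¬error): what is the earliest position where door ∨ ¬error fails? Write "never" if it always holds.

5

Check door ∨ ¬error at each position in order: 0 ✓, 1 ✓, 2 ✓, 3 ✓, 4 ✓.
At position 5 the labels are {error, heat, start}, so door ∨ ¬error is false there. This is the first violation.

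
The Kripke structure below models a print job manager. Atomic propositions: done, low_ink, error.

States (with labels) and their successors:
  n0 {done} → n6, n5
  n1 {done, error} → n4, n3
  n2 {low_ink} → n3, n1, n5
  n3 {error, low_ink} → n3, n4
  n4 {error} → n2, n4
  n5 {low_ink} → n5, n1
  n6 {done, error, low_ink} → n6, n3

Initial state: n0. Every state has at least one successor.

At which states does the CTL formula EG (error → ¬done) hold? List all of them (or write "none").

States satisfying error → ¬done: {n0, n2, n3, n4, n5}.
States satisfying EG (error → ¬done): {n0, n2, n3, n4, n5}.

{n0, n2, n3, n4, n5}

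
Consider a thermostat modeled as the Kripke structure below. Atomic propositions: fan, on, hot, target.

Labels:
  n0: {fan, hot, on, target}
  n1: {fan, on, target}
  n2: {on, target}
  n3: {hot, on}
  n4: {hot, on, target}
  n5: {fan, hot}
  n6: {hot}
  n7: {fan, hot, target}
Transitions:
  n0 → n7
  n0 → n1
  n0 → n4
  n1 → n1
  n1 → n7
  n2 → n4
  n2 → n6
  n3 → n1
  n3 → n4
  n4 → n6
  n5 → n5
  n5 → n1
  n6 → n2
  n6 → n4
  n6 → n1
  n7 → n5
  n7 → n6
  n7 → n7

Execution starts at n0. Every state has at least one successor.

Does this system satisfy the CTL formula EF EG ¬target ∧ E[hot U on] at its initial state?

Satisfied

States satisfying EG ¬target: {n5}.
States satisfying EF EG ¬target: {n0, n1, n2, n3, n4, n5, n6, n7}.
States satisfying hot: {n0, n3, n4, n5, n6, n7}.
States satisfying on: {n0, n1, n2, n3, n4}.
States satisfying E[hot U on]: {n0, n1, n2, n3, n4, n5, n6, n7}.
States satisfying EF EG ¬target ∧ E[hot U on]: {n0, n1, n2, n3, n4, n5, n6, n7}.
n0 ∈ Sat(EF EG ¬target ∧ E[hot U on]).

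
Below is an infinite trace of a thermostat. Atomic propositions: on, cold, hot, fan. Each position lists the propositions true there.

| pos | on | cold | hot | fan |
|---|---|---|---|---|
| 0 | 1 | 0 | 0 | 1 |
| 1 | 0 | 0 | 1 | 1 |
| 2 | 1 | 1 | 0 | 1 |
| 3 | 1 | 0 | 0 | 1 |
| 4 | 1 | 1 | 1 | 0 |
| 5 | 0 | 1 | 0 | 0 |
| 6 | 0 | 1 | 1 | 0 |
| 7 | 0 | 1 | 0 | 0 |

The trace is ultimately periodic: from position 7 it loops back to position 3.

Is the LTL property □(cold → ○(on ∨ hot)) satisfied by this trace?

Violated

cold → ○(on ∨ hot) must hold at every position from 0 onward. It fails at position 4, so □(cold → ○(on ∨ hot)) is false.
Positions where cold holds: 2, 4, 5, 6, 7.
Check ○(on ∨ hot) at each: 2→ok, 4→fails, 5→ok, 6→fails, 7→ok.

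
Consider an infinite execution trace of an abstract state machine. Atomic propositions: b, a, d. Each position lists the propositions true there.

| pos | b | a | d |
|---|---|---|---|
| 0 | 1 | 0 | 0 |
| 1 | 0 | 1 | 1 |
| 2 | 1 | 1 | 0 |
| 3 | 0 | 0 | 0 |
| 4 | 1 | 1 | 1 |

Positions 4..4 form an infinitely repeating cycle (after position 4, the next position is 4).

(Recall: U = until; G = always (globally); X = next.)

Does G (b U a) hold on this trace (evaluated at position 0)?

b U a must hold at every position from 0 onward. It fails at position 3, so G (b U a) is false.

Does not hold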